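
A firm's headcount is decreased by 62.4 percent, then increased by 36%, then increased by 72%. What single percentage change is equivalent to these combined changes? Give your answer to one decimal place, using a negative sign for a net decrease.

A 62.4% decrease multiplies by 0.376.
Then a 36% increase: 0.376 × 1.36 = 0.51136.
Then a 72% increase: 0.51136 × 1.72 = 0.8795392.
Overall factor 0.8795392, i.e. -12.0%.

-12.0%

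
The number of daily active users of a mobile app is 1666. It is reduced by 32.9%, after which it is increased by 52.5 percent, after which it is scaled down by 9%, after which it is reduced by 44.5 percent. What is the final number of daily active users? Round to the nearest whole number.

Apply the 32.9% decrease: 1666 × 0.671 = 1117.886.
Apply the 52.5% increase: 1117.886 × 1.525 = 1704.77615.
Apply the 9% decrease: 1704.77615 × 0.91 = 1551.3462965.
After the 44.5% decrease: 1551.3462965 × 0.555 = 860.9971945575 ≈ 861.

861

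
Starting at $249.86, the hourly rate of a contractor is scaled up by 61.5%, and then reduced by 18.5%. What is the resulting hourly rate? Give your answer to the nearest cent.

After the 61.5% increase: $249.86 × 1.615 = $403.5239.
18.5% decrease: $403.5239 × 0.815 = $328.8719785 ≈ $328.87.

$328.87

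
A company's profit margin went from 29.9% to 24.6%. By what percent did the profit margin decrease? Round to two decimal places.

17.73%

The change is 24.6 − 29.9 = -5.3 percentage points.
Relative to the original 29.9%, that is -5.3 ÷ 29.9 ≈ -17.73%.
So the profit margin fell by 17.73%.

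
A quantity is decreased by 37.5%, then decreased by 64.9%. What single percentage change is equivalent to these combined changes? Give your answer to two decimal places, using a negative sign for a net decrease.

The combined multiplier is 0.625 × 0.351 = 0.219375.
That corresponds to a decrease of 78.06%.

-78.06%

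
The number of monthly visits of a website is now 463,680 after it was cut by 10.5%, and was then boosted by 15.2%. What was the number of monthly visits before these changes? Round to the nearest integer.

The overall multiplier applied was 0.895 × 1.152 = 1.03104.
So the original number of monthly visits was 463,680 ÷ 1.03104 ≈ 449,721.

449,721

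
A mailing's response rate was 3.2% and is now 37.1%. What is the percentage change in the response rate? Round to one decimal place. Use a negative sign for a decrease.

The change is 37.1 − 3.2 = 33.9 percentage points.
Relative to the original 3.2%, that is 33.9 ÷ 3.2 ≈ 1059.4%.

1059.4%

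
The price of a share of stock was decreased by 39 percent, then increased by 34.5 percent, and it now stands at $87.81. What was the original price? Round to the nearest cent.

$107.03

Undoing the 34.5% increase: $87.81 ÷ 1.345 ≈ $65.286245.
Undoing the 39% decrease: $65.286245 ÷ 0.61 ≈ $107.03.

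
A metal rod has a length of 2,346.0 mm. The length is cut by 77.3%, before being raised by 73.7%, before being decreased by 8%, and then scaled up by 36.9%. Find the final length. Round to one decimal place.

1,165.1 mm

Apply the 77.3% decrease: 2,346.0 × 0.227 = 532.542.
After the 73.7% increase: 532.542 × 1.737 = 925.025454.
Apply the 8% decrease: 925.025454 × 0.92 = 851.02341768.
After the 36.9% increase: 851.02341768 × 1.369 = 1165.05105880392 ≈ 1,165.1.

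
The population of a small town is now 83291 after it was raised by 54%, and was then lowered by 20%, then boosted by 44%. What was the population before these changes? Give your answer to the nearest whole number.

Undoing the 44% increase: 83291 ÷ 1.44 ≈ 57840.972222.
Undoing the 20% decrease: 57840.972222 ÷ 0.8 ≈ 72301.215278.
Undoing the 54% increase: 72301.215278 ÷ 1.54 ≈ 46949.

46949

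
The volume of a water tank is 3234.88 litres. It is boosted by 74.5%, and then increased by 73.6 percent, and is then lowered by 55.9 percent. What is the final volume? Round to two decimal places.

Each change multiplies by a factor: 1.745 × 1.736 × 0.441 = 1.33593012.
3234.88 × 1.33593012 = 4321.5736265856 ≈ 4321.57.

4321.57 litres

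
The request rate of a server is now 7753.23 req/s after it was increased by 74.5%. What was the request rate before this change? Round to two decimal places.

The overall multiplier applied was 1.745.
So the original request rate was 7753.23 ÷ 1.745 ≈ 4443.11 req/s.

4443.11 req/s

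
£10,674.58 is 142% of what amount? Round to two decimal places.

£7,517.31

£10,674.58 ÷ 1.42 ≈ £7,517.31.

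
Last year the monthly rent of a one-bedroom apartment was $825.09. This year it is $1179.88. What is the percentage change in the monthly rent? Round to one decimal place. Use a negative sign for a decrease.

43.0%

Change: $1179.88 − $825.09 = $354.79.
Relative to the original: $354.79 ÷ $825.09 ≈ 43.0%.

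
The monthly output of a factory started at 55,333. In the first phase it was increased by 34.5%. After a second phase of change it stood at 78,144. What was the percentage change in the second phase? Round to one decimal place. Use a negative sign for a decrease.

After the first phase: 55,333 × 1.345 = 74422.885.
Second-phase multiplier: 78,144 ÷ 74422.885 ≈ 1.05.
That is a change of 5.0%.

5.0%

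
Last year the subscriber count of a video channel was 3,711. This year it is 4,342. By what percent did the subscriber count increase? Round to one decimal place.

17.0%

Change: 4,342 − 3,711 = 631.
Relative to the original: 631 ÷ 3,711 ≈ 17.0%.
So the subscriber count increased by 17.0%.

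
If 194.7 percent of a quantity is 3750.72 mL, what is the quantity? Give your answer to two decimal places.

1926.41 mL

3750.72 mL ÷ 1.947 ≈ 1926.41 mL.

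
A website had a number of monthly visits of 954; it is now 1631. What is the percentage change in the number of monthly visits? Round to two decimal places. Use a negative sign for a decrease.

Change: 1631 − 954 = 677.
Relative to the original: 677 ÷ 954 ≈ 70.96%.

70.96%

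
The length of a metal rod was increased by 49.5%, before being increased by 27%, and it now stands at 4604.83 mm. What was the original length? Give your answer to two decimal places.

The overall multiplier applied was 1.495 × 1.27 = 1.89865.
So the original length was 4604.83 ÷ 1.89865 ≈ 2425.32 mm.

2425.32 mm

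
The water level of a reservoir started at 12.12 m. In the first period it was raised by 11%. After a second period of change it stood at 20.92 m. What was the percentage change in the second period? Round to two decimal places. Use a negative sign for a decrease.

After the first period: 12.12 × 1.11 = 13.4532.
Second-period multiplier: 20.92 ÷ 13.4532 ≈ 1.55502.
That is a change of 55.50%.

55.50%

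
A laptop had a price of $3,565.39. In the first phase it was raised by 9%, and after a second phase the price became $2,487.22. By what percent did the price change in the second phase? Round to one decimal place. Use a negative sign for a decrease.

After the first phase: $3,565.39 × 1.09 = $3886.2751.
Second-phase multiplier: $2,487.22 ÷ $3886.2751 ≈ 0.64.
That is a change of -36.0%.

-36.0%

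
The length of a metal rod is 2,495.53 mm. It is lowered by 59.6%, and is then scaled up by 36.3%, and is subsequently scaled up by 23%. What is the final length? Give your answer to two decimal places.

Each change multiplies by a factor: 0.404 × 1.363 × 1.23 = 0.67730196.
2,495.53 × 0.67730196 = 1690.2273602388 ≈ 1,690.23.

1,690.23 mm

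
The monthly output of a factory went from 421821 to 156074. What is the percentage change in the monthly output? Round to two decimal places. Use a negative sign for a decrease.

-63.00%

Change: 156074 − 421821 = -265747.
Relative to the original: -265747 ÷ 421821 ≈ -63.00%.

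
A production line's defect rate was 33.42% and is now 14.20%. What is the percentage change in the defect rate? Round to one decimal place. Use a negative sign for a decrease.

The change is 14.20 − 33.42 = -19.22 percentage points.
Relative to the original 33.42%, that is -19.22 ÷ 33.42 ≈ -57.5%.

-57.5%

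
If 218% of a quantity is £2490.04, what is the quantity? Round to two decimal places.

£1142.22

£2490.04 ÷ 2.18 ≈ £1142.22.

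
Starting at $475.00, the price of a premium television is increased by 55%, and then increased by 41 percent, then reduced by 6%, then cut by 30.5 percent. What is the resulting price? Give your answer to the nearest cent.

$678.20

Apply the 55% increase: $475.00 × 1.55 = $736.25.
41% increase: $736.25 × 1.41 = $1038.1125.
After the 6% decrease: $1038.1125 × 0.94 = $975.82575.
30.5% decrease: $975.82575 × 0.695 = $678.19889625 ≈ $678.20.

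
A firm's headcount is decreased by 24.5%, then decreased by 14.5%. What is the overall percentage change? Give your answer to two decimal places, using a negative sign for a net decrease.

A 24.5% decrease multiplies by 0.755.
Then a 14.5% decrease: 0.755 × 0.855 = 0.645525.
Overall factor 0.645525, i.e. -35.45%.

-35.45%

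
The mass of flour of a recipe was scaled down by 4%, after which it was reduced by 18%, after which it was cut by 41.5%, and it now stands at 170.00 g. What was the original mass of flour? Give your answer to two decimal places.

The overall multiplier applied was 0.96 × 0.82 × 0.585 = 0.460512.
So the original mass of flour was 170.00 ÷ 0.460512 ≈ 369.15 g.

369.15 g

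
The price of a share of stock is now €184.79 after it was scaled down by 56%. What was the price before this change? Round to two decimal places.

€419.98

The overall multiplier applied was 0.44.
So the original price was €184.79 ÷ 0.44 ≈ €419.98.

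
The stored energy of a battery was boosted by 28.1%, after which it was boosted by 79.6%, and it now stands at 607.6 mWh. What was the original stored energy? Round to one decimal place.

Undoing the 79.6% increase: 607.6 ÷ 1.796 ≈ 338.30735.
Undoing the 28.1% increase: 338.30735 ÷ 1.281 ≈ 264.1 mWh.

264.1 mWh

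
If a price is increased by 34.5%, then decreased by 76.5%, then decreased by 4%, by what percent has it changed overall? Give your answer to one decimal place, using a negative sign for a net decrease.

-69.7%

The combined multiplier is 1.345 × 0.235 × 0.96 = 0.303432.
That corresponds to a decrease of 69.7%.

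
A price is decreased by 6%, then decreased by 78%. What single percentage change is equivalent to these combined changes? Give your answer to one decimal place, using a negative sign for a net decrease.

The combined multiplier is 0.94 × 0.22 = 0.2068.
That corresponds to a decrease of 79.3%.

-79.3%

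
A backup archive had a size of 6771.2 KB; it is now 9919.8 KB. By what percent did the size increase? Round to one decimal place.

Change: 9919.8 − 6771.2 = 3148.6.
Relative to the original: 3148.6 ÷ 6771.2 ≈ 46.5%.
So the size increased by 46.5%.

46.5%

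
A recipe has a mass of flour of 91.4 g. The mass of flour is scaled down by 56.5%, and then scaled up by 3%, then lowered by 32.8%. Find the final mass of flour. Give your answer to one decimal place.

After the 56.5% decrease: 91.4 × 0.435 = 39.759.
After the 3% increase: 39.759 × 1.03 = 40.95177.
After the 32.8% decrease: 40.95177 × 0.672 = 27.51958944 ≈ 27.5.

27.5 g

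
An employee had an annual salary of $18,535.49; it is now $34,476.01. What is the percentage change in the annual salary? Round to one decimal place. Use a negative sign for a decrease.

Change: $34,476.01 − $18,535.49 = $15,940.52.
Relative to the original: $15,940.52 ÷ $18,535.49 ≈ 86.0%.

86.0%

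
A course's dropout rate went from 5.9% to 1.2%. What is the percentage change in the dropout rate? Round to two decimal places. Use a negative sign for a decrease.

-79.66%

The change is 1.2 − 5.9 = -4.7 percentage points.
Relative to the original 5.9%, that is -4.7 ÷ 5.9 ≈ -79.66%.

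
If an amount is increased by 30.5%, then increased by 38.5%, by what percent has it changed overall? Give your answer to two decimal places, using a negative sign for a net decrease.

80.74%

The combined multiplier is 1.305 × 1.385 = 1.807425.
That corresponds to an increase of 80.74%.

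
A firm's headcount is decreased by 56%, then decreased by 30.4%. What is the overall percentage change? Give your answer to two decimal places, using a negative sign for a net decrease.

A 56% decrease multiplies by 0.44.
Then a 30.4% decrease: 0.44 × 0.696 = 0.30624.
Overall factor 0.30624, i.e. -69.38%.

-69.38%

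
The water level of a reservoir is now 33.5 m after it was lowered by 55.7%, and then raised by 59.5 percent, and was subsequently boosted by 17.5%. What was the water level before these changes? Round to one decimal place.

Undoing the 17.5% increase: 33.5 ÷ 1.175 ≈ 28.510638.
Undoing the 59.5% increase: 28.510638 ÷ 1.595 ≈ 17.875008.
Undoing the 55.7% decrease: 17.875008 ÷ 0.443 ≈ 40.3 m.

40.3 m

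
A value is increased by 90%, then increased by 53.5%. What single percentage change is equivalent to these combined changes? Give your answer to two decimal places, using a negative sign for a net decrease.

191.65%

A 90% increase multiplies by 1.9.
Then a 53.5% increase: 1.9 × 1.535 = 2.9165.
Overall factor 2.9165, i.e. 191.65%.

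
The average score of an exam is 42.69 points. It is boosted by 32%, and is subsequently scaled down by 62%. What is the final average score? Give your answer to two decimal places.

Each change multiplies by a factor: 1.32 × 0.38 = 0.5016.
42.69 × 0.5016 = 21.413304 ≈ 21.41.

21.41 points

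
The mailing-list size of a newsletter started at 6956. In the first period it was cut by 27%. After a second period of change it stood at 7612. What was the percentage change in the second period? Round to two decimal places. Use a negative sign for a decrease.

After the first period: 6956 × 0.73 = 5077.88.
Second-period multiplier: 7612 ÷ 5077.88 ≈ 1.499051.
That is a change of 49.91%.

49.91%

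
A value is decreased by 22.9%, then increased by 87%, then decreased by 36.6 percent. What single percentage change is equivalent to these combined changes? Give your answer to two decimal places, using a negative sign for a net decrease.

The combined multiplier is 0.771 × 1.87 × 0.634 = 0.91408218.
That corresponds to a decrease of 8.59%.

-8.59%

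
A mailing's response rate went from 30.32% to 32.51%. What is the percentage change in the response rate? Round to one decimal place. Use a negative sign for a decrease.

The change is 32.51 − 30.32 = 2.19 percentage points.
Relative to the original 30.32%, that is 2.19 ÷ 30.32 ≈ 7.2%.

7.2%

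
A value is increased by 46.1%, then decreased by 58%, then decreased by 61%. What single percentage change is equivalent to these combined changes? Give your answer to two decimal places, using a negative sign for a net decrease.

A 46.1% increase multiplies by 1.461.
Then a 58% decrease: 1.461 × 0.42 = 0.61362.
Then a 61% decrease: 0.61362 × 0.39 = 0.2393118.
Overall factor 0.2393118, i.e. -76.07%.

-76.07%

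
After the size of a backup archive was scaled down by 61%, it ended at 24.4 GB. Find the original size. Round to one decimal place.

The overall multiplier applied was 0.39.
So the original size was 24.4 ÷ 0.39 ≈ 62.6 GB.

62.6 GB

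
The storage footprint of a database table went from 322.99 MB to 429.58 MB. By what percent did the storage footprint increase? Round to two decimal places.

33.00%

Change: 429.58 − 322.99 = 106.59.
Relative to the original: 106.59 ÷ 322.99 ≈ 33.00%.
So the storage footprint increased by 33.00%.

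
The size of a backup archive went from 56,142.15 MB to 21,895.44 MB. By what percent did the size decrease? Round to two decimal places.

61.00%

Change: 21,895.44 − 56,142.15 = -34,246.71.
Relative to the original: -34,246.71 ÷ 56,142.15 ≈ -61.00%.
So the size decreased by 61.00%.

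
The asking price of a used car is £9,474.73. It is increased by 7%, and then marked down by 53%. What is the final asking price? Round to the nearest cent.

£4,764.84

After the 7% increase: £9,474.73 × 1.07 = £10137.9611.
53% decrease: £10137.9611 × 0.47 = £4764.841717 ≈ £4,764.84.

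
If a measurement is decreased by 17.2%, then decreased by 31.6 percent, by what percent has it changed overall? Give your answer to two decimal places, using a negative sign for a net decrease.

A 17.2% decrease multiplies by 0.828.
Then a 31.6% decrease: 0.828 × 0.684 = 0.566352.
Overall factor 0.566352, i.e. -43.36%.

-43.36%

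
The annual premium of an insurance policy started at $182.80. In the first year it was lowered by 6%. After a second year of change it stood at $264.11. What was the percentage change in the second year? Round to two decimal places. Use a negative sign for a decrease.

After the first year: $182.80 × 0.94 = $171.832.
Second-year multiplier: $264.11 ÷ $171.832 ≈ 1.537025.
That is a change of 53.70%.

53.70%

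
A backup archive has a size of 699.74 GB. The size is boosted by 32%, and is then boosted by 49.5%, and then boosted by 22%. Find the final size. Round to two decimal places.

Apply the 32% increase: 699.74 × 1.32 = 923.6568.
After the 49.5% increase: 923.6568 × 1.495 = 1380.866916.
22% increase: 1380.866916 × 1.22 = 1684.65763752 ≈ 1684.66.

1684.66 GB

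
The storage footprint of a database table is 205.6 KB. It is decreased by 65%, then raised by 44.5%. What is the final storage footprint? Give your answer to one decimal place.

104.0 KB

65% decrease: 205.6 × 0.35 = 71.96.
After the 44.5% increase: 71.96 × 1.445 = 103.9822 ≈ 104.0.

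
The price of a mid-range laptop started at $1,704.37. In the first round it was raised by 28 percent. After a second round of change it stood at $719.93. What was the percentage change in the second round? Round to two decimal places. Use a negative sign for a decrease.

After the first round: $1,704.37 × 1.28 = $2181.5936.
Second-round multiplier: $719.93 ÷ $2181.5936 ≈ 0.330002.
That is a change of -67.00%.

-67.00%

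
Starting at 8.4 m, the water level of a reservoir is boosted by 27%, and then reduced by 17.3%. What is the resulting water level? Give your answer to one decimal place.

After the 27% increase: 8.4 × 1.27 = 10.668.
17.3% decrease: 10.668 × 0.827 = 8.822436 ≈ 8.8.

8.8 m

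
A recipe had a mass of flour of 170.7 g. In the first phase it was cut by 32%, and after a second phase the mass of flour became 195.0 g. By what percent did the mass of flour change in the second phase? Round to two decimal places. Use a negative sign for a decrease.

67.99%

After the first phase: 170.7 × 0.68 = 116.076.
Second-phase multiplier: 195.0 ÷ 116.076 ≈ 1.679934.
That is a change of 67.99%.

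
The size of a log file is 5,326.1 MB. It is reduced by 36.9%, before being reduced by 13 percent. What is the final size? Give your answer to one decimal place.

2,923.9 MB

After the 36.9% decrease: 5,326.1 × 0.631 = 3360.7691.
13% decrease: 3360.7691 × 0.87 = 2923.869117 ≈ 2,923.9.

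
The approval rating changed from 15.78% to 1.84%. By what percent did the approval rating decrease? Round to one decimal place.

The change is 1.84 − 15.78 = -13.94 percentage points.
Relative to the original 15.78%, that is -13.94 ÷ 15.78 ≈ -88.3%.
So the approval rating fell by 88.3%.

88.3%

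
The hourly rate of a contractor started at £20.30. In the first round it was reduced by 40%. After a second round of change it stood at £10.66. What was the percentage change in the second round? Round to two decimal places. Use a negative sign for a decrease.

After the first round: £20.30 × 0.6 = £12.18.
Second-round multiplier: £10.66 ÷ £12.18 ≈ 0.875205.
That is a change of -12.48%.

-12.48%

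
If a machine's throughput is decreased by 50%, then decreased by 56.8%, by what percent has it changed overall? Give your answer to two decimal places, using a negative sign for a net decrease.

-78.40%

The combined multiplier is 0.5 × 0.432 = 0.216.
That corresponds to a decrease of 78.40%.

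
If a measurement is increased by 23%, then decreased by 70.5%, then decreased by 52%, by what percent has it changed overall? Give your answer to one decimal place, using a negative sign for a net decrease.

A 23% increase multiplies by 1.23.
Then a 70.5% decrease: 1.23 × 0.295 = 0.36285.
Then a 52% decrease: 0.36285 × 0.48 = 0.174168.
Overall factor 0.174168, i.e. -82.6%.

-82.6%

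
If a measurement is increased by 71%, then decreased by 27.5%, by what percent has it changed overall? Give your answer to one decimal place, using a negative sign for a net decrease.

24.0%

The combined multiplier is 1.71 × 0.725 = 1.23975.
That corresponds to an increase of 24.0%.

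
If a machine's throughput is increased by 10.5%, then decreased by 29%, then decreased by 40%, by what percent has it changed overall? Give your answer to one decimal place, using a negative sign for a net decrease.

The combined multiplier is 1.105 × 0.71 × 0.6 = 0.47073.
That corresponds to a decrease of 52.9%.

-52.9%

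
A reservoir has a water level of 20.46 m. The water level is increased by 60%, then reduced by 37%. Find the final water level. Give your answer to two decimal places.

Each change multiplies by a factor: 1.6 × 0.63 = 1.008.
20.46 × 1.008 = 20.62368 ≈ 20.62.

20.62 m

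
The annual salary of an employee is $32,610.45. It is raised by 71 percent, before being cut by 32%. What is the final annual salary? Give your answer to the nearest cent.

After the 71% increase: $32,610.45 × 1.71 = $55763.8695.
Apply the 32% decrease: $55763.8695 × 0.68 = $37919.43126 ≈ $37,919.43.

$37,919.43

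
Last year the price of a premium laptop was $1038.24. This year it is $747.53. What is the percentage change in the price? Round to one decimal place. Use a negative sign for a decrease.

-28.0%

Change: $747.53 − $1038.24 = -$290.71.
Relative to the original: -$290.71 ÷ $1038.24 ≈ -28.0%.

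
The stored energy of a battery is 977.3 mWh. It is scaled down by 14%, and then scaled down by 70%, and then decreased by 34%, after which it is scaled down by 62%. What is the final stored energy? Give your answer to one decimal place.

63.2 mWh

After the 14% decrease: 977.3 × 0.86 = 840.478.
70% decrease: 840.478 × 0.3 = 252.1434.
Apply the 34% decrease: 252.1434 × 0.66 = 166.414644.
62% decrease: 166.414644 × 0.38 = 63.23756472 ≈ 63.2.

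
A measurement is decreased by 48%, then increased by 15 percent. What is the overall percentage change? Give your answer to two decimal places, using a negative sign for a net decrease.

-40.20%

A 48% decrease multiplies by 0.52.
Then a 15% increase: 0.52 × 1.15 = 0.598.
Overall factor 0.598, i.e. -40.20%.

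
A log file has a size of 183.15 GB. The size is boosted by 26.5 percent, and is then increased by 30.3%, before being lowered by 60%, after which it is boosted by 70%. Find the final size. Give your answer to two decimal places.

Each change multiplies by a factor: 1.265 × 1.303 × 0.4 × 1.7 = 1.1208406.
183.15 × 1.1208406 = 205.28195589 ≈ 205.28.

205.28 GB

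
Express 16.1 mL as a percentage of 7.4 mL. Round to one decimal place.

16.1 mL ÷ 7.4 mL ≈ 217.6%.

217.6%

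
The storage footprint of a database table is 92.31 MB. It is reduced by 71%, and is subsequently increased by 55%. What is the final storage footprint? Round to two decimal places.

After the 71% decrease: 92.31 × 0.29 = 26.7699.
55% increase: 26.7699 × 1.55 = 41.493345 ≈ 41.49.

41.49 MB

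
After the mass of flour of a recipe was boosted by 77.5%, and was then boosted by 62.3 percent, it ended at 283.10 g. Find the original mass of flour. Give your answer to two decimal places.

Undoing the 62.3% increase: 283.10 ÷ 1.623 ≈ 174.430068.
Undoing the 77.5% increase: 174.430068 ÷ 1.775 ≈ 98.27 g.

98.27 g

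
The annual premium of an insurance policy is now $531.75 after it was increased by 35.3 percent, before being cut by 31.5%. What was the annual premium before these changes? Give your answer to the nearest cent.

Undoing the 31.5% decrease: $531.75 ÷ 0.685 ≈ $776.277372.
Undoing the 35.3% increase: $776.277372 ÷ 1.353 ≈ $573.75.

$573.75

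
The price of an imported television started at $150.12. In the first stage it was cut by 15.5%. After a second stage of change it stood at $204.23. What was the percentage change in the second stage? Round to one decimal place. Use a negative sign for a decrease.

After the first stage: $150.12 × 0.845 = $126.8514.
Second-stage multiplier: $204.23 ÷ $126.8514 ≈ 1.60999.
That is a change of 61.0%.

61.0%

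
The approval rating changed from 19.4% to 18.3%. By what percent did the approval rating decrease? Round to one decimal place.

The change is 18.3 − 19.4 = -1.1 percentage points.
Relative to the original 19.4%, that is -1.1 ÷ 19.4 ≈ -5.7%.
So the approval rating fell by 5.7%.

5.7%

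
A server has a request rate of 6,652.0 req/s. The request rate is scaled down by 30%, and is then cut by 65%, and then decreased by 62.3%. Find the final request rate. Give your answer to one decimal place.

614.4 req/s

Each change multiplies by a factor: 0.7 × 0.35 × 0.377 = 0.092365.
6,652.0 × 0.092365 = 614.41198 ≈ 614.4.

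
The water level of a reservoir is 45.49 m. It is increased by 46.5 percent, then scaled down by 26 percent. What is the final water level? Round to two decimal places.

After the 46.5% increase: 45.49 × 1.465 = 66.64285.
26% decrease: 66.64285 × 0.74 = 49.315709 ≈ 49.32.

49.32 m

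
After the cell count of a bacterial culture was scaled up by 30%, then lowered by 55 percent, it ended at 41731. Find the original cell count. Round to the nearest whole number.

The overall multiplier applied was 1.3 × 0.45 = 0.585.
So the original cell count was 41731 ÷ 0.585 ≈ 71335.

71335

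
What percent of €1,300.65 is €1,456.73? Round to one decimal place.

€1,456.73 ÷ €1,300.65 ≈ 112.0%.

112.0%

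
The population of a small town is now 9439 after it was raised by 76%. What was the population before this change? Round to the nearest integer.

The overall multiplier applied was 1.76.
So the original population was 9439 ÷ 1.76 ≈ 5363.

5363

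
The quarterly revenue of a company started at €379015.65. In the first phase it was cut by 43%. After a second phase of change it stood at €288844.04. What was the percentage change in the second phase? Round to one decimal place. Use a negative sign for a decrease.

33.7%

After the first phase: €379015.65 × 0.57 = €216038.9205.
Second-phase multiplier: €288844.04 ÷ €216038.9205 ≈ 1.337.
That is a change of 33.7%.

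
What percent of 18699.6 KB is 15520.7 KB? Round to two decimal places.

15520.7 KB ÷ 18699.6 KB ≈ 83.00%.

83.00%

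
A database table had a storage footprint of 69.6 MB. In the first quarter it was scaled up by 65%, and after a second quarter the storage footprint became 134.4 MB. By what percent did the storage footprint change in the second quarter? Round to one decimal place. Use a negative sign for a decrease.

17.0%

After the first quarter: 69.6 × 1.65 = 114.84.
Second-quarter multiplier: 134.4 ÷ 114.84 ≈ 1.17032.
That is a change of 17.0%.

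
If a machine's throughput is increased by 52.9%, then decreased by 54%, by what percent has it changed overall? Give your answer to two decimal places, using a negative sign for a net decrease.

-29.67%

The combined multiplier is 1.529 × 0.46 = 0.70334.
That corresponds to a decrease of 29.67%.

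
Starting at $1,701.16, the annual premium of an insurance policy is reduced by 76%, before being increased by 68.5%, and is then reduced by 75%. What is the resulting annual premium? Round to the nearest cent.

Each change multiplies by a factor: 0.24 × 1.685 × 0.25 = 0.1011.
$1,701.16 × 0.1011 = $171.987276 ≈ $171.99.

$171.99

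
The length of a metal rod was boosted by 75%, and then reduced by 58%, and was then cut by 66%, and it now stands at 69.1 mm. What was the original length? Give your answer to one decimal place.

276.5 mm

Undoing the 66% decrease: 69.1 ÷ 0.34 ≈ 203.235294.
Undoing the 58% decrease: 203.235294 ÷ 0.42 ≈ 483.893557.
Undoing the 75% increase: 483.893557 ÷ 1.75 ≈ 276.5 mm.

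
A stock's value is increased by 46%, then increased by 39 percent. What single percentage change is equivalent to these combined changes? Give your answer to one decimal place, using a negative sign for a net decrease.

102.9%

The combined multiplier is 1.46 × 1.39 = 2.0294.
That corresponds to an increase of 102.9%.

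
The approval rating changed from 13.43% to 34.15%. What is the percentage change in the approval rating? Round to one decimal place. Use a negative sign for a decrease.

The change is 34.15 − 13.43 = 20.72 percentage points.
Relative to the original 13.43%, that is 20.72 ÷ 13.43 ≈ 154.3%.

154.3%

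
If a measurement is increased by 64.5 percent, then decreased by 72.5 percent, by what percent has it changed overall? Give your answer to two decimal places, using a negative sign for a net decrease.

-54.76%

The combined multiplier is 1.645 × 0.275 = 0.452375.
That corresponds to a decrease of 54.76%.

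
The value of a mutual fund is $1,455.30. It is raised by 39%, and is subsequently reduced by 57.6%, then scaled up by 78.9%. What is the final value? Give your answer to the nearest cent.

Apply the 39% increase: $1,455.30 × 1.39 = $2022.867.
57.6% decrease: $2022.867 × 0.424 = $857.695608.
Apply the 78.9% increase: $857.695608 × 1.789 = $1534.417442712 ≈ $1,534.42.

$1,534.42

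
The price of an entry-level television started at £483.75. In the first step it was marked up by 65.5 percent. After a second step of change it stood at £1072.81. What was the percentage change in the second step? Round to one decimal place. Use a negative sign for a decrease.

After the first step: £483.75 × 1.655 = £800.60625.
Second-step multiplier: £1072.81 ÷ £800.60625 ≈ 1.34.
That is a change of 34.0%.

34.0%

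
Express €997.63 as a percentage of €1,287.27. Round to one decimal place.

€997.63 ÷ €1,287.27 ≈ 77.5%.

77.5%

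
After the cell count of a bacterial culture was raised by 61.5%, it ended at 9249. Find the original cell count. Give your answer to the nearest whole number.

The overall multiplier applied was 1.615.
So the original cell count was 9249 ÷ 1.615 ≈ 5727.

5727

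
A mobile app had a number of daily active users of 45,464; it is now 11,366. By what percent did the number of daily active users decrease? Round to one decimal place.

Change: 11,366 − 45,464 = -34,098.
Relative to the original: -34,098 ÷ 45,464 = -75.0%.
So the number of daily active users decreased by 75.0%.

75.0%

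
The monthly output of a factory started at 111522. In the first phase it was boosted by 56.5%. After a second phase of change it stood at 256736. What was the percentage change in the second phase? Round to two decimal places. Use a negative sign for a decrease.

After the first phase: 111522 × 1.565 = 174531.93.
Second-phase multiplier: 256736 ÷ 174531.93 ≈ 1.470997.
That is a change of 47.10%.

47.10%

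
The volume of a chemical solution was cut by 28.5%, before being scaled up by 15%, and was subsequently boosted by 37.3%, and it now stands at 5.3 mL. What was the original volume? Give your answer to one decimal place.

4.7 mL

Undoing the 37.3% increase: 5.3 ÷ 1.373 ≈ 3.86016.
Undoing the 15% increase: 3.86016 ÷ 1.15 ≈ 3.356661.
Undoing the 28.5% decrease: 3.356661 ÷ 0.715 ≈ 4.7 mL.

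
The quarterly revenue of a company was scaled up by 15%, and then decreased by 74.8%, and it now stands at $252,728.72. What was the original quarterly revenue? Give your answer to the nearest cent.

$872,079.78

The overall multiplier applied was 1.15 × 0.252 = 0.2898.
So the original quarterly revenue was $252,728.72 ÷ 0.2898 ≈ $872,079.78.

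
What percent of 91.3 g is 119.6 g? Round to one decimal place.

131.0%

119.6 g ÷ 91.3 g ≈ 131.0%.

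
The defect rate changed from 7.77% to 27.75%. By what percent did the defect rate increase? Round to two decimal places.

257.14%

The change is 27.75 − 7.77 = 19.98 percentage points.
Relative to the original 7.77%, that is 19.98 ÷ 7.77 ≈ 257.14%.
So the defect rate rose by 257.14%.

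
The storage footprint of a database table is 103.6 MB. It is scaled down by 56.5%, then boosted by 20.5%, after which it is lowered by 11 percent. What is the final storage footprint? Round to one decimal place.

48.3 MB

Each change multiplies by a factor: 0.435 × 1.205 × 0.89 = 0.46651575.
103.6 × 0.46651575 = 48.3310317 ≈ 48.3.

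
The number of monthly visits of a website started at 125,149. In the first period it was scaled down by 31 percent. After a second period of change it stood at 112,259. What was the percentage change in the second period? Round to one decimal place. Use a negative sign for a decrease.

30.0%

After the first period: 125,149 × 0.69 = 86352.81.
Second-period multiplier: 112,259 ÷ 86352.81 ≈ 1.3.
That is a change of 30.0%.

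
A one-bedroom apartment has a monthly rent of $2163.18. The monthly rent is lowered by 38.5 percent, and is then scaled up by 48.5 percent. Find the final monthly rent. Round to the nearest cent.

$1975.58

Each change multiplies by a factor: 0.615 × 1.485 = 0.913275.
$2163.18 × 0.913275 = $1975.5782145 ≈ $1975.58.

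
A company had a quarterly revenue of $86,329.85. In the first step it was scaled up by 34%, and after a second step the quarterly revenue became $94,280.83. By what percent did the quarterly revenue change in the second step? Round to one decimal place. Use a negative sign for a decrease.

After the first step: $86,329.85 × 1.34 = $115681.999.
Second-step multiplier: $94,280.83 ÷ $115681.999 ≈ 0.815.
That is a change of -18.5%.

-18.5%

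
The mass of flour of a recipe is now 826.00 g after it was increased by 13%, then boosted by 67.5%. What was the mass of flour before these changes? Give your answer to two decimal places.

Undoing the 67.5% increase: 826.00 ÷ 1.675 ≈ 493.134328.
Undoing the 13% increase: 493.134328 ÷ 1.13 ≈ 436.40 g.

436.40 g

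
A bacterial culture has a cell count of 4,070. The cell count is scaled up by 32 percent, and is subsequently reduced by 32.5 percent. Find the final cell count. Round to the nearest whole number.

3,626

After the 32% increase: 4,070 × 1.32 = 5372.4.
After the 32.5% decrease: 5372.4 × 0.675 = 3626.37 ≈ 3,626.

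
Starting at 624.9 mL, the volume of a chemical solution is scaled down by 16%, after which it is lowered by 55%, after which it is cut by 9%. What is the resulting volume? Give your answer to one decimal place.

Each change multiplies by a factor: 0.84 × 0.45 × 0.91 = 0.34398.
624.9 × 0.34398 = 214.953102 ≈ 215.0.

215.0 mL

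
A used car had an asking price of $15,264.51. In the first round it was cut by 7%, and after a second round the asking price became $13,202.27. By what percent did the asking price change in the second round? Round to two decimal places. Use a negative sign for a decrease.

-7.00%

After the first round: $15,264.51 × 0.93 = $14195.9943.
Second-round multiplier: $13,202.27 ÷ $14195.9943 ≈ 0.93.
That is a change of -7.00%.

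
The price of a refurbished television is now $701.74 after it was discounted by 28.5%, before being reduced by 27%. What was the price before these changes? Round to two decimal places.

Undoing the 27% decrease: $701.74 ÷ 0.73 ≈ $961.287671.
Undoing the 28.5% decrease: $961.287671 ÷ 0.715 ≈ $1344.46.

$1344.46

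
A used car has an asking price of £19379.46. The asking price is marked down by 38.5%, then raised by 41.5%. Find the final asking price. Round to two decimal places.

£16864.49

After the 38.5% decrease: £19379.46 × 0.615 = £11918.3679.
After the 41.5% increase: £11918.3679 × 1.415 = £16864.4905785 ≈ £16864.49.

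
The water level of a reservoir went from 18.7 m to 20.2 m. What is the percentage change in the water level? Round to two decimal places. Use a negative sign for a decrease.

Change: 20.2 − 18.7 = 1.5.
Relative to the original: 1.5 ÷ 18.7 ≈ 8.02%.

8.02%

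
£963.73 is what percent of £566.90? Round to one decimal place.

170.0%

£963.73 ÷ £566.90 = 170.0%.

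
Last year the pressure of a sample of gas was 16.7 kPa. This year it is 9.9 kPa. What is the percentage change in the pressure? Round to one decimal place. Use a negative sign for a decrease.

Change: 9.9 − 16.7 = -6.8.
Relative to the original: -6.8 ÷ 16.7 ≈ -40.7%.

-40.7%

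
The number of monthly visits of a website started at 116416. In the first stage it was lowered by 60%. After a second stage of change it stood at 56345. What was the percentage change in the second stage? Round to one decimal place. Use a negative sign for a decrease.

After the first stage: 116416 × 0.4 = 46566.4.
Second-stage multiplier: 56345 ÷ 46566.4 ≈ 1.20999.
That is a change of 21.0%.

21.0%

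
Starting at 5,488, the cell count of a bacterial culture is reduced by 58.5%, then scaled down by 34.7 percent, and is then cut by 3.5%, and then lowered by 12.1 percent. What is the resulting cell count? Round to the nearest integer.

Apply the 58.5% decrease: 5,488 × 0.415 = 2277.52.
After the 34.7% decrease: 2277.52 × 0.653 = 1487.22056.
3.5% decrease: 1487.22056 × 0.965 = 1435.1678404.
12.1% decrease: 1435.1678404 × 0.879 = 1261.5125317116 ≈ 1,262.

1,262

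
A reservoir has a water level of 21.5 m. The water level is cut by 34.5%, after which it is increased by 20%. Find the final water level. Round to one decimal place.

34.5% decrease: 21.5 × 0.655 = 14.0825.
Apply the 20% increase: 14.0825 × 1.2 = 16.899 ≈ 16.9.

16.9 m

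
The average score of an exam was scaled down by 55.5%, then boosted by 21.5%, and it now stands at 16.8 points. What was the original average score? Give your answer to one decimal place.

The overall multiplier applied was 0.445 × 1.215 = 0.540675.
So the original average score was 16.8 ÷ 0.540675 ≈ 31.1 points.

31.1 points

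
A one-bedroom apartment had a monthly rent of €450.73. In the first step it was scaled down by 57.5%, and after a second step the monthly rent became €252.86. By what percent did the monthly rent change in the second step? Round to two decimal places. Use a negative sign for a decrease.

32.00%

After the first step: €450.73 × 0.425 = €191.56025.
Second-step multiplier: €252.86 ÷ €191.56025 ≈ 1.320002.
That is a change of 32.00%.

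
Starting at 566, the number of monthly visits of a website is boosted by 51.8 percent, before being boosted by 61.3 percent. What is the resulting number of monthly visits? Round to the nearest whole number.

1386

Each change multiplies by a factor: 1.518 × 1.613 = 2.448534.
566 × 2.448534 = 1385.870244 ≈ 1386.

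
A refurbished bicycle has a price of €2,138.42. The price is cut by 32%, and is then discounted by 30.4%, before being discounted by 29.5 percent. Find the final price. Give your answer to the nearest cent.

€713.51

Each change multiplies by a factor: 0.68 × 0.696 × 0.705 = 0.3336624.
€2,138.42 × 0.3336624 = €713.510349408 ≈ €713.51.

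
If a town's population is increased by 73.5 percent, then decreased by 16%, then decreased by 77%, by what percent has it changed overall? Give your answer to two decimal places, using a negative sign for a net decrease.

-66.48%

A 73.5% increase multiplies by 1.735.
Then a 16% decrease: 1.735 × 0.84 = 1.4574.
Then a 77% decrease: 1.4574 × 0.23 = 0.335202.
Overall factor 0.335202, i.e. -66.48%.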